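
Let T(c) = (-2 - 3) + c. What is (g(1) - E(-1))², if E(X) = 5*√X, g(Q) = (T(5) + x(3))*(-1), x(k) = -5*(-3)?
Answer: 200 + 150*I ≈ 200.0 + 150.0*I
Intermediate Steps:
x(k) = 15
T(c) = -5 + c
g(Q) = -15 (g(Q) = ((-5 + 5) + 15)*(-1) = (0 + 15)*(-1) = 15*(-1) = -15)
(g(1) - E(-1))² = (-15 - 5*√(-1))² = (-15 - 5*I)²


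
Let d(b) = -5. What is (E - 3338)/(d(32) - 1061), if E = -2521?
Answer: 5859/1066 ≈ 5.4962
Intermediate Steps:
(E - 3338)/(d(32) - 1061) = (-2521 - 3338)/(-5 - 1061) = -5859/(-1066) = -5859*(-1/1066) = 5859/1066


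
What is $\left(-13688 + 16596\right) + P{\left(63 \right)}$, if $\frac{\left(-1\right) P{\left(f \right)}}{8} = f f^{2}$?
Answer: $-1997468$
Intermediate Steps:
$P{\left(f \right)} = - 8 f^{3}$ ($P{\left(f \right)} = - 8 f f^{2} = - 8 f^{3}$)
$\left(-13688 + 16596\right) + P{\left(63 \right)} = \left(-13688 + 16596\right) - 8 \cdot 63^{3} = 2908 - 2000376 = -1997468$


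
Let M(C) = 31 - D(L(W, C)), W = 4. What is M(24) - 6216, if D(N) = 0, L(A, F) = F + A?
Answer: -6185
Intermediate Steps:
L(A, F) = A + F
M(C) = 31 (M(C) = 31 - 1*0 = 31 + 0 = 31)
M(24) - 6216 = 31 - 6216 = -6185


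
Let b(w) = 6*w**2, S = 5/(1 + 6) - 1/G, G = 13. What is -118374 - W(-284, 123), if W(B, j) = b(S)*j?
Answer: -982737726/8281 ≈ -1.1867e+5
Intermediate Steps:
S = 58/91 (S = 5/(1 + 6) - 1/13 = 5/7 - 1*1/13 = 5*(1/7) - 1/13 = 5/7 - 1/13 = 58/91 ≈ 0.63736)
W(B, j) = 20184*j/8281 (W(B, j) = (6*(58/91)**2)*j = (6*(3364/8281))*j = 20184*j/8281)
-118374 - W(-284, 123) = -118374 - 20184*123/8281 = -118374 - 1*2482632/8281 = -118374 - 2482632/8281 = -982737726/8281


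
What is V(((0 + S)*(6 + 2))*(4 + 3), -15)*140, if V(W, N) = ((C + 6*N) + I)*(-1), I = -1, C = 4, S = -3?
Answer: 12180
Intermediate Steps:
V(W, N) = -3 - 6*N (V(W, N) = ((4 + 6*N) - 1)*(-1) = (3 + 6*N)*(-1) = -3 - 6*N)
V(((0 + S)*(6 + 2))*(4 + 3), -15)*140 = (-3 - 6*(-15))*140 = (-3 + 90)*140 = 87*140 = 12180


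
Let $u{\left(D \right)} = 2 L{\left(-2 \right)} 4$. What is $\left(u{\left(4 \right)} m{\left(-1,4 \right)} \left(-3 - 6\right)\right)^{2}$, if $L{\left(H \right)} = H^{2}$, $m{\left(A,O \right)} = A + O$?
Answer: $746496$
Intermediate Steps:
$u{\left(D \right)} = 32$ ($u{\left(D \right)} = 2 \left(-2\right)^{2} \cdot 4 = 2 \cdot 4 \cdot 4 = 8 \cdot 4 = 32$)
$\left(u{\left(4 \right)} m{\left(-1,4 \right)} \left(-3 - 6\right)\right)^{2} = \left(32 \left(-1 + 4\right) \left(-3 - 6\right)\right)^{2} = \left(32 \cdot 3 \left(-9\right)\right)^{2} = \left(96 \left(-9\right)\right)^{2} = \left(-864\right)^{2} = 746496$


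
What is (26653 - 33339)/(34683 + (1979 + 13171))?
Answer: -6686/49833 ≈ -0.13417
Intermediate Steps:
(26653 - 33339)/(34683 + (1979 + 13171)) = -6686/(34683 + 15150) = -6686/49833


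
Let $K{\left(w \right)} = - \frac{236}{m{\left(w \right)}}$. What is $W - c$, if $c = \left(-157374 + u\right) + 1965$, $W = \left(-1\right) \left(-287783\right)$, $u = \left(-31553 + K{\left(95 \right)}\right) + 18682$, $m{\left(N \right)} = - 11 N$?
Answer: $\frac{476585599}{1045} \approx 4.5606 \cdot 10^{5}$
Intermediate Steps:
$K{\left(w \right)} = \frac{236}{11 w}$ ($K{\left(w \right)} = - \frac{236}{\left(-11\right) w} = - 236 \left(- \frac{1}{11 w}\right) = \frac{236}{11 w}$)
$u = - \frac{13449959}{1045}$ ($u = \left(-31553 + \frac{236}{11 \cdot 95}\right) + 18682 = \left(-31553 + \frac{236}{11} \cdot \frac{1}{95}\right) + 18682 = \left(-31553 + \frac{236}{1045}\right) + 18682 = - \frac{32972649}{1045} + 18682 = - \frac{13449959}{1045} \approx -12871.0$)
$W = 287783$
$c = - \frac{175852364}{1045}$ ($c = \left(-157374 - \frac{13449959}{1045}\right) + 1965 = - \frac{177905789}{1045} + 1965 = - \frac{175852364}{1045} \approx -1.6828 \cdot 10^{5}$)
$W - c = 287783 - - \frac{175852364}{1045} = 287783 + \frac{175852364}{1045} = \frac{476585599}{1045}$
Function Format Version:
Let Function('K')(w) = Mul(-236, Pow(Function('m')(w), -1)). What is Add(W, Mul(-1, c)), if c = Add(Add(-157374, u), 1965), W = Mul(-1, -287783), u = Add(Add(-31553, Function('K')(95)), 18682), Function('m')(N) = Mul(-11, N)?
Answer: Rational(476585599, 1045) ≈ 4.5606e+5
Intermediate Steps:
Function('K')(w) = Mul(Rational(236, 11), Pow(w, -1)) (Function('K')(w) = Mul(-236, Pow(Mul(-11, w), -1)) = Mul(-236, Mul(Rational(-1, 11), Pow(w, -1))) = Mul(Rational(236, 11), Pow(w, -1)))
u = Rational(-13449959, 1045) (u = Add(Add(-31553, Mul(Rational(236, 11), Pow(95, -1))), 18682) = Add(Add(-31553, Mul(Rational(236, 11), Rational(1, 95))), 18682) = Add(Add(-31553, Rational(236, 1045)), 18682) = Add(Rational(-32972649, 1045), 18682) = Rational(-13449959, 1045) ≈ -12871.)
W = 287783
c = Rational(-175852364, 1045) (c = Add(Add(-157374, Rational(-13449959, 1045)), 1965) = Add(Rational(-177905789, 1045), 1965) = Rational(-175852364, 1045) ≈ -1.6828e+5)
Add(W, Mul(-1, c)) = Add(287783, Mul(-1, Rational(-175852364, 1045))) = Add(287783, Rational(175852364, 1045)) = Rational(476585599, 1045)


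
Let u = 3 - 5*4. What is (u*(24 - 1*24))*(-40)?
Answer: 0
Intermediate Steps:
u = -17 (u = 3 - 20 = -17)
(u*(24 - 1*24))*(-40) = -17*(24 - 1*24)*(-40) = -17*(24 - 24)*(-40) = -17*0*(-40) = 0*(-40) = 0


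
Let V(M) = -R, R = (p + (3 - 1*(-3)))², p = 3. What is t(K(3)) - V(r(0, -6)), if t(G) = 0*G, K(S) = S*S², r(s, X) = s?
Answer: 81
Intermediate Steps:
K(S) = S³
t(G) = 0
R = 81 (R = (3 + (3 - 1*(-3)))² = (3 + (3 + 3))² = (3 + 6)² = 9² = 81)
V(M) = -81 (V(M) = -1*81 = -81)
t(K(3)) - V(r(0, -6)) = 0 - 1*(-81) = 0 + 81 = 81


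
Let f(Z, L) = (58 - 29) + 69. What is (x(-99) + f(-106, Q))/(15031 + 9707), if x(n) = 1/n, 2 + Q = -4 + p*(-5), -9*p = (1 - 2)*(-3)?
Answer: 9701/2449062 ≈ 0.0039611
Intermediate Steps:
p = -1/3 (p = -(1 - 2)*(-3)/9 = -(-1)*(-3)/9 = -1/9*3 = -1/3 ≈ -0.33333)
Q = -13/3 (Q = -2 + (-4 - 1/3*(-5)) = -2 + (-4 + 5/3) = -2 - 7/3 = -13/3 ≈ -4.3333)
f(Z, L) = 98 (f(Z, L) = 29 + 69 = 98)
(x(-99) + f(-106, Q))/(15031 + 9707) = (1/(-99) + 98)/(15031 + 9707) = (-1/99 + 98)/24738 = (9701/99)*(1/24738) = 9701/2449062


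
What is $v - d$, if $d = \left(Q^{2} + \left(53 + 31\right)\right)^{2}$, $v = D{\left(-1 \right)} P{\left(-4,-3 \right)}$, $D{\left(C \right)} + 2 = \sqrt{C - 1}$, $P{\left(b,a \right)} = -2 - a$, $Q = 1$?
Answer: $-7227 + i \sqrt{2} \approx -7227.0 + 1.4142 i$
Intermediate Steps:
$D{\left(C \right)} = -2 + \sqrt{-1 + C}$ ($D{\left(C \right)} = -2 + \sqrt{C - 1} = -2 + \sqrt{-1 + C}$)
$v = -2 + i \sqrt{2}$ ($v = \left(-2 + \sqrt{-1 - 1}\right) \left(-2 - -3\right) = \left(-2 + \sqrt{-2}\right) \left(-2 + 3\right) = \left(-2 + i \sqrt{2}\right) 1 = -2 + i \sqrt{2} \approx -2.0 + 1.4142 i$)
$d = 7225$ ($d = \left(1^{2} + \left(53 + 31\right)\right)^{2} = \left(1 + 84\right)^{2} = 85^{2} = 7225$)
$v - d = \left(-2 + i \sqrt{2}\right) - 7225 = -7227 + i \sqrt{2}$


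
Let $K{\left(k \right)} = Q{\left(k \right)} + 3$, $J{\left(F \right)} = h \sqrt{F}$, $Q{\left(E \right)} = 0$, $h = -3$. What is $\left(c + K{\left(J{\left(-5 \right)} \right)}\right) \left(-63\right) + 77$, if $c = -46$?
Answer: $2786$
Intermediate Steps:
$J{\left(F \right)} = - 3 \sqrt{F}$
$K{\left(k \right)} = 3$ ($K{\left(k \right)} = 0 + 3 = 3$)
$\left(c + K{\left(J{\left(-5 \right)} \right)}\right) \left(-63\right) + 77 = \left(-46 + 3\right) \left(-63\right) + 77 = \left(-43\right) \left(-63\right) + 77 = 2709 + 77 = 2786$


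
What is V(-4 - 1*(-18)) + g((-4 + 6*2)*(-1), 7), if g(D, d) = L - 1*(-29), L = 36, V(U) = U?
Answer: 79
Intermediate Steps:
g(D, d) = 65 (g(D, d) = 36 - 1*(-29) = 36 + 29 = 65)
V(-4 - 1*(-18)) + g((-4 + 6*2)*(-1), 7) = (-4 - 1*(-18)) + 65 = (-4 + 18) + 65 = 14 + 65 = 79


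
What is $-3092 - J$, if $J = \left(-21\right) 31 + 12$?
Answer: $-2453$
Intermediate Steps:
$J = -639$ ($J = -651 + 12 = -639$)
$-3092 - J = -3092 - -639 = -3092 + 639 = -2453$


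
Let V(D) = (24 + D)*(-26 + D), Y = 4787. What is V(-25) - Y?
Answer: -4736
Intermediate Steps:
V(D) = (-26 + D)*(24 + D)
V(-25) - Y = (-624 + (-25)² - 2*(-25)) - 1*4787 = (-624 + 625 + 50) - 4787 = 51 - 4787 = -4736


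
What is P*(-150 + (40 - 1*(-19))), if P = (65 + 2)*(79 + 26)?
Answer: -640185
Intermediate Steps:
P = 7035 (P = 67*105 = 7035)
P*(-150 + (40 - 1*(-19))) = 7035*(-150 + (40 - 1*(-19))) = 7035*(-150 + (40 + 19)) = 7035*(-150 + 59) = 7035*(-91) = -640185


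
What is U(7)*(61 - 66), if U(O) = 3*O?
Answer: -105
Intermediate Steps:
U(7)*(61 - 66) = (3*7)*(61 - 66) = 21*(-5) = -105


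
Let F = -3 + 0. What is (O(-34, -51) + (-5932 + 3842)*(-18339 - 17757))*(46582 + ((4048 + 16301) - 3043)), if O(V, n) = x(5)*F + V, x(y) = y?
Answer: 4819748477808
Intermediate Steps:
F = -3
O(V, n) = -15 + V (O(V, n) = 5*(-3) + V = -15 + V)
(O(-34, -51) + (-5932 + 3842)*(-18339 - 17757))*(46582 + ((4048 + 16301) - 3043)) = ((-15 - 34) + (-5932 + 3842)*(-18339 - 17757))*(46582 + ((4048 + 16301) - 3043)) = (-49 - 2090*(-36096))*(46582 + (20349 - 3043)) = (-49 + 75440640)*(46582 + 17306) = 75440591*63888 = 4819748477808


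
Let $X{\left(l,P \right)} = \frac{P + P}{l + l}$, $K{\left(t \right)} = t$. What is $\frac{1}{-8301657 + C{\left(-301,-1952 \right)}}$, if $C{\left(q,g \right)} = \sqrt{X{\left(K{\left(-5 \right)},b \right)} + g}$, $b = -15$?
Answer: $- \frac{8301657}{68917508947598} - \frac{i \sqrt{1949}}{68917508947598} \approx -1.2046 \cdot 10^{-7} - 6.4058 \cdot 10^{-13} i$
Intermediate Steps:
$X{\left(l,P \right)} = \frac{P}{l}$ ($X{\left(l,P \right)} = \frac{2 P}{2 l} = 2 P \frac{1}{2 l} = \frac{P}{l}$)
$C{\left(q,g \right)} = \sqrt{3 + g}$ ($C{\left(q,g \right)} = \sqrt{- \frac{15}{-5} + g} = \sqrt{\left(-15\right) \left(- \frac{1}{5}\right) + g} = \sqrt{3 + g}$)
$\frac{1}{-8301657 + C{\left(-301,-1952 \right)}} = \frac{1}{-8301657 + \sqrt{3 - 1952}} = \frac{1}{-8301657 + \sqrt{-1949}} = \frac{1}{-8301657 + i \sqrt{1949}}$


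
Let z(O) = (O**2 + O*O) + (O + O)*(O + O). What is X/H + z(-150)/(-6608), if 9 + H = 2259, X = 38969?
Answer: -1445089/464625 ≈ -3.1102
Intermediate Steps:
z(O) = 6*O**2 (z(O) = (O**2 + O**2) + (2*O)*(2*O) = 2*O**2 + 4*O**2 = 6*O**2)
H = 2250 (H = -9 + 2259 = 2250)
X/H + z(-150)/(-6608) = 38969/2250 + (6*(-150)**2)/(-6608) = 38969*(1/2250) + (6*22500)*(-1/6608) = 38969/2250 + 135000*(-1/6608) = 38969/2250 - 16875/826 = -1445089/464625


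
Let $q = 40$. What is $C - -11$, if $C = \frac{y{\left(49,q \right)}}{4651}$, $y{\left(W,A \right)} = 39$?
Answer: $\frac{51200}{4651} \approx 11.008$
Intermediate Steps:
$C = \frac{39}{4651} \approx 0.0083853$
$C - -11 = \frac{39}{4651} - -11 = \frac{39}{4651} + 11 = \frac{51200}{4651}$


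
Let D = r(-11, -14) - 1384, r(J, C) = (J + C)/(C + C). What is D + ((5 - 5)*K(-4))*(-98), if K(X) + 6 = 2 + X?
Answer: -38727/28 ≈ -1383.1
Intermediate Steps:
r(J, C) = (C + J)/(2*C) (r(J, C) = (C + J)/((2*C)) = (C + J)*(1/(2*C)) = (C + J)/(2*C))
K(X) = -4 + X (K(X) = -6 + (2 + X) = -4 + X)
D = -38727/28 (D = (1/2)*(-14 - 11)/(-14) - 1384 = (1/2)*(-1/14)*(-25) - 1384 = 25/28 - 1384 = -38727/28 ≈ -1383.1)
D + ((5 - 5)*K(-4))*(-98) = -38727/28 + ((5 - 5)*(-4 - 4))*(-98) = -38727/28 + (0*(-8))*(-98) = -38727/28 + 0*(-98) = -38727/28 + 0 = -38727/28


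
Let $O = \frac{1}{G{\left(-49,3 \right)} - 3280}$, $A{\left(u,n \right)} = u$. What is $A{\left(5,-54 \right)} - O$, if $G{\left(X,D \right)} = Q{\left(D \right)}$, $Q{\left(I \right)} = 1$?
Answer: $\frac{16396}{3279} \approx 5.0003$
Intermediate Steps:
$G{\left(X,D \right)} = 1$
$O = - \frac{1}{3279}$ ($O = \frac{1}{1 - 3280} = \frac{1}{-3279} = - \frac{1}{3279} \approx -0.00030497$)
$A{\left(5,-54 \right)} - O = 5 - - \frac{1}{3279} = 5 + \frac{1}{3279} = \frac{16396}{3279}$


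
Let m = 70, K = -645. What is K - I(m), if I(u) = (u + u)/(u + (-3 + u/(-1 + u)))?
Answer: -3036645/4693 ≈ -647.06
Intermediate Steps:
I(u) = 2*u/(-3 + u + u/(-1 + u)) (I(u) = (2*u)/(u + (-3 + u/(-1 + u))) = (2*u)/(-3 + u + u/(-1 + u)) = 2*u/(-3 + u + u/(-1 + u)))
K - I(m) = -645 - 2*70*(-1 + 70)/(3 + 70² - 3*70) = -645 - 2*70*69/(3 + 4900 - 210) = -645 - 2*70*69/4693 = -645 - 1*9660/4693 = -645 - 9660/4693 = -3036645/4693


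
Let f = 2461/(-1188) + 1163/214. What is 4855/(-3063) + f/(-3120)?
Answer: -128454115919/80986112064 ≈ -1.5861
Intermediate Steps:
f = 427495/127116 (f = 2461*(-1/1188) + 1163*(1/214) = -2461/1188 + 1163/214 = 427495/127116 ≈ 3.3630)
4855/(-3063) + f/(-3120) = 4855/(-3063) + (427495/127116)/(-3120) = 4855*(-1/3063) + (427495/127116)*(-1/3120) = -4855/3063 - 85499/79320384 = -128454115919/80986112064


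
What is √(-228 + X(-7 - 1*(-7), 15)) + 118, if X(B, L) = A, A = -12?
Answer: 118 + 4*I*√15 ≈ 118.0 + 15.492*I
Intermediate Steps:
X(B, L) = -12
√(-228 + X(-7 - 1*(-7), 15)) + 118 = √(-228 - 12) + 118 = √(-240) + 118 = 4*I*√15 + 118 = 118 + 4*I*√15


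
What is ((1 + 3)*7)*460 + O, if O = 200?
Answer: 13080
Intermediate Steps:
((1 + 3)*7)*460 + O = ((1 + 3)*7)*460 + 200 = (4*7)*460 + 200 = 28*460 + 200 = 12880 + 200 = 13080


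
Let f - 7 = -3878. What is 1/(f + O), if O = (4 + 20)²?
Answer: -1/3295 ≈ -0.00030349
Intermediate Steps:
O = 576 (O = 24² = 576)
f = -3871 (f = 7 - 3878 = -3871)
1/(f + O) = 1/(-3871 + 576) = 1/(-3295) = -1/3295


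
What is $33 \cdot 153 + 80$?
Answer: $5129$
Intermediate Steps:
$33 \cdot 153 + 80 = 5049 + 80 = 5129$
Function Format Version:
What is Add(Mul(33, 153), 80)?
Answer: 5129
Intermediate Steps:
Add(Mul(33, 153), 80) = Add(5049, 80) = 5129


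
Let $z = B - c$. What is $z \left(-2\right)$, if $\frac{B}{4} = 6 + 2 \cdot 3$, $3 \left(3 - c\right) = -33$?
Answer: $-68$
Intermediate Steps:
$c = 14$ ($c = 3 - -11 = 3 + 11 = 14$)
$B = 48$ ($B = 4 \left(6 + 2 \cdot 3\right) = 4 \left(6 + 6\right) = 4 \cdot 12 = 48$)
$z = 34$ ($z = 48 - 14 = 34$)
$z \left(-2\right) = 34 \left(-2\right) = -68$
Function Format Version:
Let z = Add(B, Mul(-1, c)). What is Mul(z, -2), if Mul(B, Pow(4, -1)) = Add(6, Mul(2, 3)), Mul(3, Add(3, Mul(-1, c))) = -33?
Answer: -68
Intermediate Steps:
c = 14 (c = Add(3, Mul(Rational(-1, 3), -33)) = Add(3, 11) = 14)
B = 48 (B = Mul(4, Add(6, Mul(2, 3))) = Mul(4, Add(6, 6)) = Mul(4, 12) = 48)
z = 34 (z = Add(48, Mul(-1, 14)) = Add(48, -14) = 34)
Mul(z, -2) = Mul(34, -2) = -68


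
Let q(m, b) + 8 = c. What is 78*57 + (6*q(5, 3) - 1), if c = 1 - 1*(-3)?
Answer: 4421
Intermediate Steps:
c = 4 (c = 1 + 3 = 4)
q(m, b) = -4 (q(m, b) = -8 + 4 = -4)
78*57 + (6*q(5, 3) - 1) = 78*57 + (6*(-4) - 1) = 4446 + (-24 - 1) = 4446 - 25 = 4421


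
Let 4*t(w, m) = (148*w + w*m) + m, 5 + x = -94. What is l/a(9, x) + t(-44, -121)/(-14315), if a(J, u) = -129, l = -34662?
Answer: 94519761/351740 ≈ 268.72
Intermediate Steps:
x = -99 (x = -5 - 94 = -99)
t(w, m) = 37*w + m/4 + m*w/4 (t(w, m) = ((148*w + w*m) + m)/4 = ((148*w + m*w) + m)/4 = (m + 148*w + m*w)/4 = 37*w + m/4 + m*w/4)
l/a(9, x) + t(-44, -121)/(-14315) = -34662/(-129) + (37*(-44) + (¼)*(-121) + (¼)*(-121)*(-44))/(-14315) = -34662*(-1/129) + (-1628 - 121/4 + 1331)*(-1/14315) = 11554/43 - 1309/4*(-1/14315) = 11554/43 + 187/8180 = 94519761/351740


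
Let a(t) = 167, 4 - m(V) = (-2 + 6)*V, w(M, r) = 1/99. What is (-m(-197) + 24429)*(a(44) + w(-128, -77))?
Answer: 130271386/33 ≈ 3.9476e+6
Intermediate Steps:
w(M, r) = 1/99
m(V) = 4 - 4*V (m(V) = 4 - (-2 + 6)*V = 4 - 4*V)
(-m(-197) + 24429)*(a(44) + w(-128, -77)) = (-(4 - 4*(-197)) + 24429)*(167 + 1/99) = (-(4 + 788) + 24429)*(16534/99) = (-1*792 + 24429)*(16534/99) = (-792 + 24429)*(16534/99) = 23637*(16534/99) = 130271386/33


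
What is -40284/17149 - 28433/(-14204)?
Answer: -84596419/243584396 ≈ -0.34730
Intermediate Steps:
-40284/17149 - 28433/(-14204) = -40284*1/17149 - 28433*(-1/14204) = -40284/17149 + 28433/14204 = -84596419/243584396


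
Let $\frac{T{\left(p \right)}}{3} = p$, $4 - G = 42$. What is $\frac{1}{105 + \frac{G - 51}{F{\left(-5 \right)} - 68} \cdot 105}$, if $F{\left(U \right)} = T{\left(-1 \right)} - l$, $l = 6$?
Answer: $\frac{11}{2490} \approx 0.0044177$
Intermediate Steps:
$G = -38$ ($G = 4 - 42 = -38$)
$T{\left(p \right)} = 3 p$
$F{\left(U \right)} = -9$ ($F{\left(U \right)} = 3 \left(-1\right) - 6 = -3 - 6 = -9$)
$\frac{1}{105 + \frac{G - 51}{F{\left(-5 \right)} - 68} \cdot 105} = \frac{1}{105 + \frac{-38 - 51}{-9 - 68} \cdot 105} = \frac{1}{105 + - \frac{89}{-77} \cdot 105} = \frac{1}{105 + \left(-89\right) \left(- \frac{1}{77}\right) 105} = \frac{1}{105 + \frac{89}{77} \cdot 105} = \frac{1}{105 + \frac{1335}{11}} = \frac{1}{\frac{2490}{11}} = \frac{11}{2490}$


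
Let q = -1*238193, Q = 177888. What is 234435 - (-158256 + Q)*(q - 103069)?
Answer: 6699890019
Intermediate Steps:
q = -238193
234435 - (-158256 + Q)*(q - 103069) = 234435 - (-158256 + 177888)*(-238193 - 103069) = 234435 - 19632*(-341262) = 234435 - 1*(-6699655584) = 234435 + 6699655584 = 6699890019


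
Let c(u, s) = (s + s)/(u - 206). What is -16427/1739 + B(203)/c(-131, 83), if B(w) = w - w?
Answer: -16427/1739 ≈ -9.4462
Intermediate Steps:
c(u, s) = 2*s/(-206 + u) (c(u, s) = (2*s)/(-206 + u) = 2*s/(-206 + u))
B(w) = 0
-16427/1739 + B(203)/c(-131, 83) = -16427/1739 + 0/((2*83/(-206 - 131))) = -16427*1/1739 + 0/((2*83/(-337))) = -16427/1739 + 0/((2*83*(-1/337))) = -16427/1739 + 0/(-166/337) = -16427/1739 + 0*(-337/166) = -16427/1739 + 0 = -16427/1739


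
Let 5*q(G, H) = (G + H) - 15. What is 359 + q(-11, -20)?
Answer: 1749/5 ≈ 349.80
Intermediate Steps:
q(G, H) = -3 + G/5 + H/5 (q(G, H) = ((G + H) - 15)/5 = (-15 + G + H)/5 = -3 + G/5 + H/5)
359 + q(-11, -20) = 359 + (-3 + (1/5)*(-11) + (1/5)*(-20)) = 359 + (-3 - 11/5 - 4) = 359 - 46/5 = 1749/5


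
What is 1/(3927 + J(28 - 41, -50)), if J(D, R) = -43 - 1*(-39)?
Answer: 1/3923 ≈ 0.00025491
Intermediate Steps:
J(D, R) = -4 (J(D, R) = -43 + 39 = -4)
1/(3927 + J(28 - 41, -50)) = 1/(3927 - 4) = 1/3923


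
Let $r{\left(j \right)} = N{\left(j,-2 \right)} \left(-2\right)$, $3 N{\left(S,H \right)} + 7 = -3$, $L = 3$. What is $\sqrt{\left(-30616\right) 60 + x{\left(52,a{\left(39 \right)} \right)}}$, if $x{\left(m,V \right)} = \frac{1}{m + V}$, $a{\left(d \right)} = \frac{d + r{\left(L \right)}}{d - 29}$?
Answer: $\frac{3 i \sqrt{587788209970}}{1697} \approx 1355.3 i$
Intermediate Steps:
$N{\left(S,H \right)} = - \frac{10}{3}$ ($N{\left(S,H \right)} = - \frac{7}{3} + \frac{1}{3} \left(-3\right) = - \frac{7}{3} - 1 = - \frac{10}{3}$)
$r{\left(j \right)} = \frac{20}{3}$ ($r{\left(j \right)} = \left(- \frac{10}{3}\right) \left(-2\right) = \frac{20}{3}$)
$a{\left(d \right)} = \frac{\frac{20}{3} + d}{-29 + d}$ ($a{\left(d \right)} = \frac{d + \frac{20}{3}}{d - 29} = \frac{\frac{20}{3} + d}{-29 + d}$)
$x{\left(m,V \right)} = \frac{1}{V + m}$
$\sqrt{\left(-30616\right) 60 + x{\left(52,a{\left(39 \right)} \right)}} = \sqrt{\left(-30616\right) 60 + \frac{1}{\frac{\frac{20}{3} + 39}{-29 + 39} + 52}} = \sqrt{-1836960 + \frac{1}{\frac{1}{10} \cdot \frac{137}{3} + 52}} = \sqrt{-1836960 + \frac{1}{\frac{137}{30} + 52}} = \sqrt{-1836960 + \frac{1}{\frac{1697}{30}}} = \sqrt{-1836960 + \frac{30}{1697}} = \sqrt{- \frac{3117321090}{1697}} = \frac{3 i \sqrt{587788209970}}{1697}$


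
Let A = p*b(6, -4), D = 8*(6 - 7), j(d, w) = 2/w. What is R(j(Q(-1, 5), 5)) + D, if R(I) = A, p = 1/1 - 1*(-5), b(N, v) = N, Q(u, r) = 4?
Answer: 28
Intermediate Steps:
D = -8 (D = 8*(-1) = -8)
p = 6 (p = 1 + 5 = 6)
A = 36 (A = 6*6 = 36)
R(I) = 36
R(j(Q(-1, 5), 5)) + D = 36 - 8 = 28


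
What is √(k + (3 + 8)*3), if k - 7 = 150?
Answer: √190 ≈ 13.784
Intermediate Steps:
k = 157 (k = 7 + 150 = 157)
√(k + (3 + 8)*3) = √(157 + (3 + 8)*3) = √(157 + 11*3) = √(157 + 33) = √190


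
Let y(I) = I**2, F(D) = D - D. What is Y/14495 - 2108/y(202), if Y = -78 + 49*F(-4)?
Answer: -648811/11374115 ≈ -0.057043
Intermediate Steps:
F(D) = 0
Y = -78 (Y = -78 + 49*0 = -78 + 0 = -78)
Y/14495 - 2108/y(202) = -78/14495 - 2108/(202**2) = -78*1/14495 - 2108/40804 = -6/1115 - 2108*1/40804 = -6/1115 - 527/10201 = -648811/11374115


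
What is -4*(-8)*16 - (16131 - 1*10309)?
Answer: -5310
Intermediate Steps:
-4*(-8)*16 - (16131 - 1*10309) = 32*16 - (16131 - 10309) = 512 - 1*5822 = 512 - 5822 = -5310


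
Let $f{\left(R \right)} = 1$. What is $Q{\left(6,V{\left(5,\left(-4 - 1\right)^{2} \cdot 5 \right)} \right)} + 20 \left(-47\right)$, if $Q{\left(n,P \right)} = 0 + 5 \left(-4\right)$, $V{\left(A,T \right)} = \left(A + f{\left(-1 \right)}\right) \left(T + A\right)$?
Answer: $-960$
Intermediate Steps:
$V{\left(A,T \right)} = \left(1 + A\right) \left(A + T\right)$ ($V{\left(A,T \right)} = \left(A + 1\right) \left(T + A\right) = \left(1 + A\right) \left(A + T\right)$)
$Q{\left(n,P \right)} = -20$ ($Q{\left(n,P \right)} = 0 - 20 = -20$)
$Q{\left(6,V{\left(5,\left(-4 - 1\right)^{2} \cdot 5 \right)} \right)} + 20 \left(-47\right) = -20 + 20 \left(-47\right) = -20 - 940 = -960$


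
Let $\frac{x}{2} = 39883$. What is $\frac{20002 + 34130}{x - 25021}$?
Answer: $\frac{54132}{54745} \approx 0.9888$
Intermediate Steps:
$x = 79766$ ($x = 2 \cdot 39883 = 79766$)
$\frac{20002 + 34130}{x - 25021} = \frac{20002 + 34130}{79766 - 25021} = \frac{54132}{54745}$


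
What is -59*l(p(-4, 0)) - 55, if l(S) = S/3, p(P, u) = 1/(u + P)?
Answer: -601/12 ≈ -50.083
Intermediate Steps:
p(P, u) = 1/(P + u)
l(S) = S/3 (l(S) = S*(⅓) = S/3)
-59*l(p(-4, 0)) - 55 = -59/(3*(-4 + 0)) - 55 = -59/(3*(-4)) - 55 = -59*(-1)/(3*4) - 55 = -59*(-1/12) - 55 = 59/12 - 55 = -601/12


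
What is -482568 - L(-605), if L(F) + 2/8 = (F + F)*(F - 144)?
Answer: -5555431/4 ≈ -1.3889e+6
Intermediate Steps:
L(F) = -¼ + 2*F*(-144 + F) (L(F) = -¼ + (F + F)*(F - 144) = -¼ + (2*F)*(-144 + F) = -¼ + 2*F*(-144 + F))
-482568 - L(-605) = -482568 - (-¼ - 288*(-605) + 2*(-605)²) = -482568 - (-¼ + 174240 + 2*366025) = -482568 - (-¼ + 174240 + 732050) = -482568 - 1*3625159/4 = -482568 - 3625159/4 = -5555431/4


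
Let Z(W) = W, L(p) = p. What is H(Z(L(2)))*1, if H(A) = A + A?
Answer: 4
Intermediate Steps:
H(A) = 2*A
H(Z(L(2)))*1 = (2*2)*1 = 4*1 = 4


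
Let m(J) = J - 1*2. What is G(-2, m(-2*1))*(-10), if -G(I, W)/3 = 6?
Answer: 180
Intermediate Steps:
m(J) = -2 + J (m(J) = J - 2 = -2 + J)
G(I, W) = -18 (G(I, W) = -3*6 = -18)
G(-2, m(-2*1))*(-10) = -18*(-10) = 180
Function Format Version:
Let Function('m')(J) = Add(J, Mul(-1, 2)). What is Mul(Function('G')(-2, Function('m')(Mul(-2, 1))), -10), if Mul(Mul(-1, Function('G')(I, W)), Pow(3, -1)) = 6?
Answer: 180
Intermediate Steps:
Function('m')(J) = Add(-2, J) (Function('m')(J) = Add(J, -2) = Add(-2, J))
Function('G')(I, W) = -18 (Function('G')(I, W) = Mul(-3, 6) = -18)
Mul(Function('G')(-2, Function('m')(Mul(-2, 1))), -10) = Mul(-18, -10) = 180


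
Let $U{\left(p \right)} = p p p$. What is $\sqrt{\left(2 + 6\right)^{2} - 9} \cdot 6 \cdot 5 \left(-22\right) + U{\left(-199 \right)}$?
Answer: $-7880599 - 660 \sqrt{55} \approx -7.8855 \cdot 10^{6}$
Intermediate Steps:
$U{\left(p \right)} = p^{3}$ ($U{\left(p \right)} = p^{2} p = p^{3}$)
$\sqrt{\left(2 + 6\right)^{2} - 9} \cdot 6 \cdot 5 \left(-22\right) + U{\left(-199 \right)} = \sqrt{\left(2 + 6\right)^{2} - 9} \cdot 6 \cdot 5 \left(-22\right) + \left(-199\right)^{3} = \sqrt{8^{2} - 9} \cdot 30 \left(-22\right) - 7880599 = \sqrt{64 - 9} \cdot 30 \left(-22\right) - 7880599 = \sqrt{55} \cdot 30 \left(-22\right) - 7880599 = 30 \sqrt{55} \left(-22\right) - 7880599 = - 660 \sqrt{55} - 7880599 = -7880599 - 660 \sqrt{55}$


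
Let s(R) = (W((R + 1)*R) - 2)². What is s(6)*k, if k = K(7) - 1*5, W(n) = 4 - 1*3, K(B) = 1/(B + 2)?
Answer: -44/9 ≈ -4.8889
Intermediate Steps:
K(B) = 1/(2 + B)
W(n) = 1 (W(n) = 4 - 3 = 1)
s(R) = 1 (s(R) = (1 - 2)² = (-1)² = 1)
k = -44/9 (k = 1/(2 + 7) - 1*5 = 1/9 - 5 = ⅑ - 5 = -44/9 ≈ -4.8889)
s(6)*k = 1*(-44/9) = -44/9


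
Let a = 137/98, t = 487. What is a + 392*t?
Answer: 18708729/98 ≈ 1.9091e+5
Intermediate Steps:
a = 137/98 (a = 137*(1/98) = 137/98 ≈ 1.3980)
a + 392*t = 137/98 + 392*487 = 137/98 + 190904 = 18708729/98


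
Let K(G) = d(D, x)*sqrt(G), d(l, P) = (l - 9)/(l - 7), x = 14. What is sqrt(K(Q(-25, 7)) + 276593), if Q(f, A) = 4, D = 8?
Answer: sqrt(276591) ≈ 525.92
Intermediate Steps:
d(l, P) = (-9 + l)/(-7 + l)
K(G) = -sqrt(G) (K(G) = ((-9 + 8)/(-7 + 8))*sqrt(G) = (-1/1)*sqrt(G) = (1*(-1))*sqrt(G) = -sqrt(G))
sqrt(K(Q(-25, 7)) + 276593) = sqrt(-sqrt(4) + 276593) = sqrt(-1*2 + 276593) = sqrt(-2 + 276593) = sqrt(276591)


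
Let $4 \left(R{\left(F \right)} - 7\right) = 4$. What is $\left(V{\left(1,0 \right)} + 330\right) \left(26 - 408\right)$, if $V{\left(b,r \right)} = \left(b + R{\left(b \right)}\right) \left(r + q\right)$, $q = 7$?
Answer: $-150126$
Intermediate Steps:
$R{\left(F \right)} = 8$ ($R{\left(F \right)} = 7 + \frac{1}{4} \cdot 4 = 7 + 1 = 8$)
$V{\left(b,r \right)} = \left(7 + r\right) \left(8 + b\right)$ ($V{\left(b,r \right)} = \left(b + 8\right) \left(r + 7\right) = \left(8 + b\right) \left(7 + r\right) = \left(7 + r\right) \left(8 + b\right)$)
$\left(V{\left(1,0 \right)} + 330\right) \left(26 - 408\right) = \left(\left(56 + 7 \cdot 1 + 8 \cdot 0 + 1 \cdot 0\right) + 330\right) \left(26 - 408\right) = \left(\left(56 + 7 + 0 + 0\right) + 330\right) \left(-382\right) = \left(63 + 330\right) \left(-382\right) = 393 \left(-382\right) = -150126$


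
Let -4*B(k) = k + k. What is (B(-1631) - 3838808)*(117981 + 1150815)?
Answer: -4869629532030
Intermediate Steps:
B(k) = -k/2 (B(k) = -(k + k)/4 = -k/2)
(B(-1631) - 3838808)*(117981 + 1150815) = (-1/2*(-1631) - 3838808)*(117981 + 1150815) = (1631/2 - 3838808)*1268796 = -7675985/2*1268796 = -4869629532030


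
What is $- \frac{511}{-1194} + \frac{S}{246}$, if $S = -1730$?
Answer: $- \frac{107773}{16318} \approx -6.6045$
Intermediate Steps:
$- \frac{511}{-1194} + \frac{S}{246} = - \frac{511}{-1194} - \frac{1730}{246} = \left(-511\right) \left(- \frac{1}{1194}\right) - \frac{865}{123} = \frac{511}{1194} - \frac{865}{123} = - \frac{107773}{16318}$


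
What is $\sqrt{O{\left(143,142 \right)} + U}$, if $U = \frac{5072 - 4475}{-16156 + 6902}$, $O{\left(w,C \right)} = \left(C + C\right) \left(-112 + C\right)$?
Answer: $\frac{57 \sqrt{224566818}}{9254} \approx 92.303$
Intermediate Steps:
$O{\left(w,C \right)} = 2 C \left(-112 + C\right)$
$U = - \frac{597}{9254}$ ($U = \frac{597}{-9254} = 597 \left(- \frac{1}{9254}\right) = - \frac{597}{9254} \approx -0.064513$)
$\sqrt{O{\left(143,142 \right)} + U} = \sqrt{2 \cdot 142 \left(-112 + 142\right) - \frac{597}{9254}} = \sqrt{2 \cdot 142 \cdot 30 - \frac{597}{9254}} = \sqrt{8520 - \frac{597}{9254}} = \sqrt{\frac{78843483}{9254}} = \frac{57 \sqrt{224566818}}{9254}$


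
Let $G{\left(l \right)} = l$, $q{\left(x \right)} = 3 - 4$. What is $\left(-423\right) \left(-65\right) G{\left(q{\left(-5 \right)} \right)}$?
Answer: $-27495$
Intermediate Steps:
$q{\left(x \right)} = -1$
$\left(-423\right) \left(-65\right) G{\left(q{\left(-5 \right)} \right)} = \left(-423\right) \left(-65\right) \left(-1\right) = 27495 \left(-1\right) = -27495$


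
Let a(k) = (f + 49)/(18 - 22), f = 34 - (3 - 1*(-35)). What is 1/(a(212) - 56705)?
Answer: -4/226865 ≈ -1.7632e-5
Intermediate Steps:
f = -4 (f = 34 - (3 + 35) = 34 - 1*38 = 34 - 38 = -4)
a(k) = -45/4 (a(k) = (-4 + 49)/(18 - 22) = 45/(-4) = 45*(-¼) = -45/4)
1/(a(212) - 56705) = 1/(-45/4 - 56705) = 1/(-226865/4) = -4/226865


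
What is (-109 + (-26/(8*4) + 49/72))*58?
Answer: -455735/72 ≈ -6329.7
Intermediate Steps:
(-109 + (-26/(8*4) + 49/72))*58 = (-109 + (-26/32 + 49*(1/72)))*58 = (-109 + (-26*1/32 + 49/72))*58 = (-109 + (-13/16 + 49/72))*58 = (-109 - 19/144)*58 = -15715/144*58 = -455735/72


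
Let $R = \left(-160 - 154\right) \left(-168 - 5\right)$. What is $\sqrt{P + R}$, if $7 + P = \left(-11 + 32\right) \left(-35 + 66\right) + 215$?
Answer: $\sqrt{55181} \approx 234.91$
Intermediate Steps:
$R = 54322$ ($R = \left(-314\right) \left(-173\right) = 54322$)
$P = 859$ ($P = -7 + \left(\left(-11 + 32\right) \left(-35 + 66\right) + 215\right) = -7 + \left(21 \cdot 31 + 215\right) = -7 + \left(651 + 215\right) = -7 + 866 = 859$)
$\sqrt{P + R} = \sqrt{859 + 54322} = \sqrt{55181}$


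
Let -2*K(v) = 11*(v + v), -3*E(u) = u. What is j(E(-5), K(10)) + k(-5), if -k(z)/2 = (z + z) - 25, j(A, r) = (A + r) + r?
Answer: -445/3 ≈ -148.33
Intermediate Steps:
E(u) = -u/3
K(v) = -11*v (K(v) = -11*(v + v)/2 = -11*2*v/2 = -11*v)
j(A, r) = A + 2*r
k(z) = 50 - 4*z (k(z) = -2*((z + z) - 25) = -2*(2*z - 25) = -2*(-25 + 2*z) = 50 - 4*z)
j(E(-5), K(10)) + k(-5) = (-1/3*(-5) + 2*(-11*10)) + (50 - 4*(-5)) = (5/3 + 2*(-110)) + (50 + 20) = (5/3 - 220) + 70 = -655/3 + 70 = -445/3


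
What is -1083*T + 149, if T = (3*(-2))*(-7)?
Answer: -45337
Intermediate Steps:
T = 42 (T = -6*(-7) = 42)
-1083*T + 149 = -1083*42 + 149 = -45486 + 149 = -45337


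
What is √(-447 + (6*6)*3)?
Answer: I*√339 ≈ 18.412*I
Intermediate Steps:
√(-447 + (6*6)*3) = √(-447 + 36*3) = √(-447 + 108) = √(-339) = I*√339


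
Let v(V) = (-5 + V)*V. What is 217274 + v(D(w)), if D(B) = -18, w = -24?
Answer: 217688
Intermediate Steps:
v(V) = V*(-5 + V)
217274 + v(D(w)) = 217274 - 18*(-5 - 18) = 217274 - 18*(-23) = 217274 + 414 = 217688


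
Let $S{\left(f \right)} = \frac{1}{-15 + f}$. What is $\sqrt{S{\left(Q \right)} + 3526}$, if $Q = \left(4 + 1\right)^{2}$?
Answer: $\frac{\sqrt{352610}}{10} \approx 59.381$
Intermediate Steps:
$Q = 25$ ($Q = 5^{2} = 25$)
$\sqrt{S{\left(Q \right)} + 3526} = \sqrt{\frac{1}{-15 + 25} + 3526} = \sqrt{\frac{1}{10} + 3526} = \sqrt{\frac{35261}{10}} = \frac{\sqrt{352610}}{10}$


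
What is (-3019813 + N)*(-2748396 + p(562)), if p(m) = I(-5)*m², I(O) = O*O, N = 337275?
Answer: -13808911592752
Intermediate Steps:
I(O) = O²
p(m) = 25*m² (p(m) = (-5)²*m² = 25*m²)
(-3019813 + N)*(-2748396 + p(562)) = (-3019813 + 337275)*(-2748396 + 25*562²) = -2682538*(-2748396 + 25*315844) = -2682538*(-2748396 + 7896100) = -2682538*5147704 = -13808911592752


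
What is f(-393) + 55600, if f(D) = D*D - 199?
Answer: 209850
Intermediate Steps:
f(D) = -199 + D**2 (f(D) = D**2 - 199 = -199 + D**2)
f(-393) + 55600 = (-199 + (-393)**2) + 55600 = (-199 + 154449) + 55600 = 154250 + 55600 = 209850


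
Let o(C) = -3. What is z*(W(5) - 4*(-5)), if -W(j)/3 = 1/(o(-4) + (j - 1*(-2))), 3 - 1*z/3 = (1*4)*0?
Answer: 693/4 ≈ 173.25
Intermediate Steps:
z = 9 (z = 9 - 3*1*4*0 = 9 - 12*0 = 9 - 3*0 = 9 + 0 = 9)
W(j) = -3/(-1 + j) (W(j) = -3/(-3 + (j - 1*(-2))) = -3/(-3 + (j + 2)) = -3/(-3 + (2 + j)) = -3/(-1 + j))
z*(W(5) - 4*(-5)) = 9*(-3/(-1 + 5) - 4*(-5)) = 9*(-3/4 + 20) = 9*(-3*¼ + 20) = 9*(-¾ + 20) = 9*(77/4) = 693/4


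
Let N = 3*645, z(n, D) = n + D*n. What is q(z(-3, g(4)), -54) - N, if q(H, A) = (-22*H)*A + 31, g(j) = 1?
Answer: -9032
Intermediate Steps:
N = 1935
q(H, A) = 31 - 22*A*H (q(H, A) = -22*A*H + 31 = 31 - 22*A*H)
q(z(-3, g(4)), -54) - N = (31 - 22*(-54)*(-3*(1 + 1))) - 1*1935 = (31 - 22*(-54)*(-3*2)) - 1935 = (31 - 22*(-54)*(-6)) - 1935 = (31 - 7128) - 1935 = -7097 - 1935 = -9032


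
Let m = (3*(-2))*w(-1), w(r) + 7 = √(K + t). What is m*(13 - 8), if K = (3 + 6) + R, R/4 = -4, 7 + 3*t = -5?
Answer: 210 - 30*I*√11 ≈ 210.0 - 99.499*I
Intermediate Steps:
t = -4 (t = -7/3 + (⅓)*(-5) = -7/3 - 5/3 = -4)
R = -16 (R = 4*(-4) = -16)
K = -7 (K = (3 + 6) - 16 = 9 - 16 = -7)
w(r) = -7 + I*√11 (w(r) = -7 + √(-7 - 4) = -7 + √(-11) = -7 + I*√11)
m = 42 - 6*I*√11 (m = (3*(-2))*(-7 + I*√11) = -6*(-7 + I*√11) = 42 - 6*I*√11 ≈ 42.0 - 19.9*I)
m*(13 - 8) = (42 - 6*I*√11)*(13 - 8) = (42 - 6*I*√11)*5 = 210 - 30*I*√11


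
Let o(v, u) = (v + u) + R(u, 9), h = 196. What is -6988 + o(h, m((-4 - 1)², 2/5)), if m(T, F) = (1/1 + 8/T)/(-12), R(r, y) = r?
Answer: -339611/50 ≈ -6792.2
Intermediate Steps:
m(T, F) = -1/12 - 2/(3*T) (m(T, F) = (1*1 + 8/T)*(-1/12) = (1 + 8/T)*(-1/12) = -1/12 - 2/(3*T))
o(v, u) = v + 2*u (o(v, u) = (v + u) + u = (u + v) + u = v + 2*u)
-6988 + o(h, m((-4 - 1)², 2/5)) = -6988 + (196 + 2*((-8 - (-4 - 1)²)/(12*((-4 - 1)²)))) = -6988 + (196 + 2*((-8 - 1*(-5)²)/(12*((-5)²)))) = -6988 + (196 + 2*((1/12)*(-8 - 1*25)/25)) = -6988 + (196 + 2*((1/12)*(1/25)*(-8 - 25))) = -6988 + (196 + 2*((1/12)*(1/25)*(-33))) = -6988 + (196 + 2*(-11/100)) = -6988 + (196 - 11/50) = -6988 + 9789/50 = -339611/50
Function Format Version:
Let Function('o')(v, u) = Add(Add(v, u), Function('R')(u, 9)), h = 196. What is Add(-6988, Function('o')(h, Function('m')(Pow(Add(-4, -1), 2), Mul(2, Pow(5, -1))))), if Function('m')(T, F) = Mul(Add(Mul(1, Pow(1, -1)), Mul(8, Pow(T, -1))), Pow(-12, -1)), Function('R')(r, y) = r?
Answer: Rational(-339611, 50) ≈ -6792.2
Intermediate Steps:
Function('m')(T, F) = Add(Rational(-1, 12), Mul(Rational(-2, 3), Pow(T, -1))) (Function('m')(T, F) = Mul(Add(Mul(1, 1), Mul(8, Pow(T, -1))), Rational(-1, 12)) = Mul(Add(1, Mul(8, Pow(T, -1))), Rational(-1, 12)) = Add(Rational(-1, 12), Mul(Rational(-2, 3), Pow(T, -1))))
Function('o')(v, u) = Add(v, Mul(2, u)) (Function('o')(v, u) = Add(Add(v, u), u) = Add(Add(u, v), u) = Add(v, Mul(2, u)))
Add(-6988, Function('o')(h, Function('m')(Pow(Add(-4, -1), 2), Mul(2, Pow(5, -1))))) = Add(-6988, Add(196, Mul(2, Mul(Rational(1, 12), Pow(Pow(Add(-4, -1), 2), -1), Add(-8, Mul(-1, Pow(Add(-4, -1), 2))))))) = Add(-6988, Add(196, Mul(2, Mul(Rational(1, 12), Pow(Pow(-5, 2), -1), Add(-8, Mul(-1, Pow(-5, 2))))))) = Add(-6988, Add(196, Mul(2, Mul(Rational(1, 12), Pow(25, -1), Add(-8, Mul(-1, 25)))))) = Add(-6988, Add(196, Mul(2, Mul(Rational(1, 12), Rational(1, 25), Add(-8, -25))))) = Add(-6988, Add(196, Mul(2, Mul(Rational(1, 12), Rational(1, 25), -33)))) = Add(-6988, Add(196, Mul(2, Rational(-11, 100)))) = Add(-6988, Add(196, Rational(-11, 50))) = Add(-6988, Rational(9789, 50)) = Rational(-339611, 50)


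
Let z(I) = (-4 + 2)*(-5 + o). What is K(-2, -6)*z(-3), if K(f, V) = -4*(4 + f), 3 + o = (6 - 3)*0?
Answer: -128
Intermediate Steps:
o = -3 (o = -3 + (6 - 3)*0 = -3 + 3*0 = -3 + 0 = -3)
K(f, V) = -16 - 4*f
z(I) = 16 (z(I) = (-4 + 2)*(-5 - 3) = -2*(-8) = 16)
K(-2, -6)*z(-3) = (-16 - 4*(-2))*16 = (-16 + 8)*16 = -8*16 = -128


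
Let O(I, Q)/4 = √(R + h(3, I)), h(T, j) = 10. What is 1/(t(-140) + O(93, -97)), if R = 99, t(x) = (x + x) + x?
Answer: -105/43664 - √109/43664 ≈ -0.0026438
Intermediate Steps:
t(x) = 3*x (t(x) = 2*x + x = 3*x)
O(I, Q) = 4*√109 (O(I, Q) = 4*√(99 + 10) = 4*√109)
1/(t(-140) + O(93, -97)) = 1/(3*(-140) + 4*√109) = 1/(-420 + 4*√109)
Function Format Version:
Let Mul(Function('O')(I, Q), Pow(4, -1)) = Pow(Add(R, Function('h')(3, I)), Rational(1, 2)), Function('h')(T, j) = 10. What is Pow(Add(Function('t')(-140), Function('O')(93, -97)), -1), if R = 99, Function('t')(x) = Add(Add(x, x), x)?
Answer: Add(Rational(-105, 43664), Mul(Rational(-1, 43664), Pow(109, Rational(1, 2)))) ≈ -0.0026438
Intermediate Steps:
Function('t')(x) = Mul(3, x) (Function('t')(x) = Add(Mul(2, x), x) = Mul(3, x))
Function('O')(I, Q) = Mul(4, Pow(109, Rational(1, 2))) (Function('O')(I, Q) = Mul(4, Pow(Add(99, 10), Rational(1, 2))) = Mul(4, Pow(109, Rational(1, 2))))
Pow(Add(Function('t')(-140), Function('O')(93, -97)), -1) = Pow(Add(Mul(3, -140), Mul(4, Pow(109, Rational(1, 2)))), -1) = Pow(Add(-420, Mul(4, Pow(109, Rational(1, 2)))), -1)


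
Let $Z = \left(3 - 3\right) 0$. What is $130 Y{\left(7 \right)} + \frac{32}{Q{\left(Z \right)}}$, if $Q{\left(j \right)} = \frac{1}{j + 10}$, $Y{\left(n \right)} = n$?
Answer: $1230$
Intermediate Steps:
$Z = 0$ ($Z = 0 \cdot 0 = 0$)
$Q{\left(j \right)} = \frac{1}{10 + j}$
$130 Y{\left(7 \right)} + \frac{32}{Q{\left(Z \right)}} = 130 \cdot 7 + \frac{32}{\frac{1}{10 + 0}} = 910 + \frac{32}{\frac{1}{10}} = 910 + 32 \frac{1}{\frac{1}{10}} = 910 + 32 \cdot 10 = 910 + 320 = 1230$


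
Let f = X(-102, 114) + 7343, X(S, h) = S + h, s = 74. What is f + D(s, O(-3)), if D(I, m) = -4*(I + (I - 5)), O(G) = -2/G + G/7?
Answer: 6783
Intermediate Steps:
O(G) = -2/G + G/7 (O(G) = -2/G + G*(1/7) = -2/G + G/7)
D(I, m) = 20 - 8*I (D(I, m) = -4*(I + (-5 + I)) = -4*(-5 + 2*I) = 20 - 8*I)
f = 7355 (f = (-102 + 114) + 7343 = 12 + 7343 = 7355)
f + D(s, O(-3)) = 7355 + (20 - 8*74) = 7355 + (20 - 592) = 7355 - 572 = 6783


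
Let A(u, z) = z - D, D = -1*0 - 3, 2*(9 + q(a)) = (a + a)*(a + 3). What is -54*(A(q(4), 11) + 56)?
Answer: -3780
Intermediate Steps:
q(a) = -9 + a*(3 + a) (q(a) = -9 + ((a + a)*(a + 3))/2 = -9 + ((2*a)*(3 + a))/2 = -9 + (2*a*(3 + a))/2 = -9 + a*(3 + a))
D = -3 (D = 0 - 3 = -3)
A(u, z) = 3 + z (A(u, z) = z - 1*(-3) = z + 3 = 3 + z)
-54*(A(q(4), 11) + 56) = -54*((3 + 11) + 56) = -54*(14 + 56) = -54*70 = -3780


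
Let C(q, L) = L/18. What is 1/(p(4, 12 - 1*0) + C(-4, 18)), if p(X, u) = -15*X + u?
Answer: -1/47 ≈ -0.021277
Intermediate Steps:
C(q, L) = L/18 (C(q, L) = L*(1/18) = L/18)
p(X, u) = u - 15*X
1/(p(4, 12 - 1*0) + C(-4, 18)) = 1/(((12 - 1*0) - 15*4) + (1/18)*18) = 1/(((12 + 0) - 60) + 1) = 1/((12 - 60) + 1) = 1/(-48 + 1) = 1/(-47) = -1/47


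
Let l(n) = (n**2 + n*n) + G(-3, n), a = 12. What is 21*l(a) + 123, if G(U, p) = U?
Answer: 6108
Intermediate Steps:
l(n) = -3 + 2*n**2 (l(n) = (n**2 + n*n) - 3 = (n**2 + n**2) - 3 = 2*n**2 - 3 = -3 + 2*n**2)
21*l(a) + 123 = 21*(-3 + 2*12**2) + 123 = 21*(-3 + 2*144) + 123 = 21*(-3 + 288) + 123 = 21*285 + 123 = 5985 + 123 = 6108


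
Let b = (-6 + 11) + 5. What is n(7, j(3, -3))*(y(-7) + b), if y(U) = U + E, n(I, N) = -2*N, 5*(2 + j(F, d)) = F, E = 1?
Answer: 56/5 ≈ 11.200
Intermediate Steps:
j(F, d) = -2 + F/5
y(U) = 1 + U (y(U) = U + 1 = 1 + U)
b = 10 (b = 5 + 5 = 10)
n(7, j(3, -3))*(y(-7) + b) = (-2*(-2 + (⅕)*3))*((1 - 7) + 10) = (-2*(-2 + ⅗))*(-6 + 10) = -2*(-7/5)*4 = (14/5)*4 = 56/5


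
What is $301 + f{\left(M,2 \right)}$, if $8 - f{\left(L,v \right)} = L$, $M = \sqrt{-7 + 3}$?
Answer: $309 - 2 i \approx 309.0 - 2.0 i$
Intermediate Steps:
$M = 2 i$ ($M = \sqrt{-4} = 2 i \approx 2.0 i$)
$f{\left(L,v \right)} = 8 - L$
$301 + f{\left(M,2 \right)} = 301 + \left(8 - 2 i\right) = 309 - 2 i$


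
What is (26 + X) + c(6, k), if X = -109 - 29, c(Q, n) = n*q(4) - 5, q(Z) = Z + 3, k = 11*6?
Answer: 345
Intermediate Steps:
k = 66
q(Z) = 3 + Z
c(Q, n) = -5 + 7*n (c(Q, n) = n*(3 + 4) - 5 = n*7 - 5 = 7*n - 5 = -5 + 7*n)
X = -138
(26 + X) + c(6, k) = (26 - 138) + (-5 + 7*66) = -112 + (-5 + 462) = -112 + 457 = 345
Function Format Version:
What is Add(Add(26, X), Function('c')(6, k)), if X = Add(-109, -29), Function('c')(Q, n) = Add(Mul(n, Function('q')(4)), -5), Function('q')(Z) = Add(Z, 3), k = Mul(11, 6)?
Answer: 345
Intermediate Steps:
k = 66
Function('q')(Z) = Add(3, Z)
Function('c')(Q, n) = Add(-5, Mul(7, n)) (Function('c')(Q, n) = Add(Mul(n, Add(3, 4)), -5) = Add(Mul(n, 7), -5) = Add(Mul(7, n), -5) = Add(-5, Mul(7, n)))
X = -138
Add(Add(26, X), Function('c')(6, k)) = Add(Add(26, -138), Add(-5, Mul(7, 66))) = Add(-112, Add(-5, 462)) = Add(-112, 457) = 345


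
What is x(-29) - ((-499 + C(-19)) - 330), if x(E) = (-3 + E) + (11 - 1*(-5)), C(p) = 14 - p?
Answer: 780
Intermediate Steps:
x(E) = 13 + E (x(E) = (-3 + E) + (11 + 5) = (-3 + E) + 16 = 13 + E)
x(-29) - ((-499 + C(-19)) - 330) = (13 - 29) - ((-499 + (14 - 1*(-19))) - 330) = -16 - ((-499 + (14 + 19)) - 330) = -16 - ((-499 + 33) - 330) = -16 - (-466 - 330) = -16 - 1*(-796) = -16 + 796 = 780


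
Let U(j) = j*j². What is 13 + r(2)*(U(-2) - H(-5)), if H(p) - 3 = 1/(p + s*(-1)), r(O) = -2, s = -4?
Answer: 33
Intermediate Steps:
U(j) = j³
H(p) = 3 + 1/(4 + p) (H(p) = 3 + 1/(p - 4*(-1)) = 3 + 1/(p + 4) = 3 + 1/(4 + p))
13 + r(2)*(U(-2) - H(-5)) = 13 - 2*((-2)³ - (13 + 3*(-5))/(4 - 5)) = 13 - 2*(-8 - (13 - 15)/(-1)) = 13 - 2*(-8 - (-1)*(-2)) = 13 - 2*(-8 - 1*2) = 13 - 2*(-8 - 2) = 13 - 2*(-10) = 13 + 20 = 33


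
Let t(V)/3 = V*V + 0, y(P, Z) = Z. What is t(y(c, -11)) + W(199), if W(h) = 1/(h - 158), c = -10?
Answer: 14884/41 ≈ 363.02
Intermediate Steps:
t(V) = 3*V² (t(V) = 3*(V*V + 0) = 3*(V² + 0) = 3*V²)
W(h) = 1/(-158 + h)
t(y(c, -11)) + W(199) = 3*(-11)² + 1/(-158 + 199) = 3*121 + 1/41 = 363 + 1/41 = 14884/41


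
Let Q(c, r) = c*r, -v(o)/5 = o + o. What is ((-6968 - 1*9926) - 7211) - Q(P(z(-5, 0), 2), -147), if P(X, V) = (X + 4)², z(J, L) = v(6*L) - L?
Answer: -21753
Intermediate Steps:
v(o) = -10*o (v(o) = -5*(o + o) = -10*o)
z(J, L) = -61*L (z(J, L) = -60*L - L = -61*L)
P(X, V) = (4 + X)²
((-6968 - 1*9926) - 7211) - Q(P(z(-5, 0), 2), -147) = ((-6968 - 1*9926) - 7211) - (4 - 61*0)²*(-147) = ((-6968 - 9926) - 7211) - (4 + 0)²*(-147) = (-16894 - 7211) - 4²*(-147) = -24105 - 16*(-147) = -24105 - 1*(-2352) = -24105 + 2352 = -21753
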